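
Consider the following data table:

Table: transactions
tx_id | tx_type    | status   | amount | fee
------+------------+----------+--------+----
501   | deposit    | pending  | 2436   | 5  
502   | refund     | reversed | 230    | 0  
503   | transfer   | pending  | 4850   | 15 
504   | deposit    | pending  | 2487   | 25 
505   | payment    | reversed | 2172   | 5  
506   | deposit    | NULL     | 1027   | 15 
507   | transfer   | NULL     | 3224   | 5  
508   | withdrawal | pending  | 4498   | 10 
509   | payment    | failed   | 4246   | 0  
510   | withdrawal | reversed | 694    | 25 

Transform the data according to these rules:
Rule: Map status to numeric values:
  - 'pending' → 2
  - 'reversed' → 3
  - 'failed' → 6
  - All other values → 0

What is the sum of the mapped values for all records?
23

Step 1: Apply mapping to each record
Step 2: Count by status:
  'pending': 4 records × 2 = 8
  'reversed': 3 records × 3 = 9
  'failed': 1 records × 6 = 6
Step 3: Sum all mapped values = 23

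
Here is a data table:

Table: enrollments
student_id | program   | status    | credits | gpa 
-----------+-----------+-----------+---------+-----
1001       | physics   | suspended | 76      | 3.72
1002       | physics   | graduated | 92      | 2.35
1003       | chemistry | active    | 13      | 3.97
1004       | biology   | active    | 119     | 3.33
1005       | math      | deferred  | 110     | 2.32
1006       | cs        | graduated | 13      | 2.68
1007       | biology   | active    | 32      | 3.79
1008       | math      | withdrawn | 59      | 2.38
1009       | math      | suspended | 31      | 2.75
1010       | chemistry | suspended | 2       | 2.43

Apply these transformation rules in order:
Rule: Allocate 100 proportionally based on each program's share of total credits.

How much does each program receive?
biology: 27.61, chemistry: 2.74, cs: 2.38, math: 36.56, physics: 30.71

Step 1: Calculate total credits = 547
Step 2: Calculate each program's proportion:
  biology: 151/547 = 27.61% → 27.61
  chemistry: 15/547 = 2.74% → 2.74
  cs: 13/547 = 2.38% → 2.38
  math: 200/547 = 36.56% → 36.56
  physics: 168/547 = 30.71% → 30.71
Step 3: Verify: sum of allocations ≈ 100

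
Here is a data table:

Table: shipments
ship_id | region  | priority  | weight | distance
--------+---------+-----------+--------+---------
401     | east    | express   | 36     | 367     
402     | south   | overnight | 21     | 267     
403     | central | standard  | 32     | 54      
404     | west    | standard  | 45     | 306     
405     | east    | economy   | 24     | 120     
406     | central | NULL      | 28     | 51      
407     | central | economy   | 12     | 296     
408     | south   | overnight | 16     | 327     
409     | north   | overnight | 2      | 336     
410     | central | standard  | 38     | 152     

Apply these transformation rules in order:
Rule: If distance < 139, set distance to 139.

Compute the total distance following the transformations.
2468

Step 1: 3 records have distance < 139
Step 2: These records originally summed to 225
Step 3: After setting to minimum: 3 × 139 = 417
Step 4: Unaffected records sum: 2051
Step 5: Final sum = 417 + 2051 = 2468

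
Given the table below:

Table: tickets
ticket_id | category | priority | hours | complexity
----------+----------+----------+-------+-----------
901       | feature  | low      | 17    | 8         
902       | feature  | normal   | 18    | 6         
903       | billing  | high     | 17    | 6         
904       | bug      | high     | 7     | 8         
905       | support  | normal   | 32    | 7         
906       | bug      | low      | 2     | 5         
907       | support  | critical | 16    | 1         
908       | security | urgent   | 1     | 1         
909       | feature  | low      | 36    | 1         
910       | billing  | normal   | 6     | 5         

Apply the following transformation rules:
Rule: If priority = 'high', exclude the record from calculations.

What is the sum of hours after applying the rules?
128

Step 1: Identify records where priority = 'high'
Step 2: The excluded records sum to 24
Step 3: Original total hours = 152
Step 4: Remaining total = 152 - 24 = 128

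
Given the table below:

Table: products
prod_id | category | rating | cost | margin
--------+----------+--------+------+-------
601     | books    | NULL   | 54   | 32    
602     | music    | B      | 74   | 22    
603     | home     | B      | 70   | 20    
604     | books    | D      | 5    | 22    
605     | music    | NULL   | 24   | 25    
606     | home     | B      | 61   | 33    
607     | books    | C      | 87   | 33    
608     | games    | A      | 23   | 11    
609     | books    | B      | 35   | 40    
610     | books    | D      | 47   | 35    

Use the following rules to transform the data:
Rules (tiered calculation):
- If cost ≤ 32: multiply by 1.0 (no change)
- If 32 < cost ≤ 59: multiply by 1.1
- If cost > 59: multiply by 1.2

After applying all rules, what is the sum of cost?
552.0

Step 1: Tier 1 (cost ≤ 32): 3 records, sum = 52 × 1.0 = 52.0
Step 2: Tier 2 (32 < cost ≤ 59): 3 records, sum = 136 × 1.1 = 149.6
Step 3: Tier 3 (cost > 59): 4 records, sum = 292 × 1.2 = 350.4
Step 4: Final sum = 52.0 + 149.6 + 350.4 = 552.0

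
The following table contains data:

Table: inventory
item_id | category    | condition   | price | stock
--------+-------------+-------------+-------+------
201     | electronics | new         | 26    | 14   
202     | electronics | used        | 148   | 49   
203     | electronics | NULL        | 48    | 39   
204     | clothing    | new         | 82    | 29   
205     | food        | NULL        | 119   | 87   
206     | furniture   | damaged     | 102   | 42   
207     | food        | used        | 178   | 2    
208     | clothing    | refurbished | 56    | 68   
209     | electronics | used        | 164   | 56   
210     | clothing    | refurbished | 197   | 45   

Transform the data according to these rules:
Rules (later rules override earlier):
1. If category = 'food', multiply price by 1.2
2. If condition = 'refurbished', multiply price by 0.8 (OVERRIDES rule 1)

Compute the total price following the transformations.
1128.8

Step 1: Rule 2 takes priority for records with condition = 'refurbished'
  - 2 records: 253 × 0.8 = 202.4
Step 2: Rule 1 applies to remaining records with category = 'food'
  - 2 records: 297 × 1.2 = 356.4
Step 3: Other records unchanged: 570
Step 4: Final sum = 202.4 + 356.4 + 570 = 1128.8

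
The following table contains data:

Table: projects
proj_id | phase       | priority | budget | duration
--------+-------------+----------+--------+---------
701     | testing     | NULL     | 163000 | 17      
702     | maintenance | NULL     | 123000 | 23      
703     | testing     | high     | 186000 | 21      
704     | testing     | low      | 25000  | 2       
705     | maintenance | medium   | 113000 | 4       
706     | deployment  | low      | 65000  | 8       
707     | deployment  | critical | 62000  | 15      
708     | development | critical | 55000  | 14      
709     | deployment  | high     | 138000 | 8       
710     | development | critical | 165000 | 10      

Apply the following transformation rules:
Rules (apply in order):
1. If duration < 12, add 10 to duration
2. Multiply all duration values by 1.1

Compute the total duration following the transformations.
189.2

Step 1: Apply Rule 1 - Add 10 to records with duration < 12
  - 5 records affected: 32 + (5 × 10) = 82
  - Unaffected records: 90
  - Sum after Rule 1: 172
Step 2: Apply Rule 2 - Multiply all by 1.1
  - 172 × 1.1 = 189.2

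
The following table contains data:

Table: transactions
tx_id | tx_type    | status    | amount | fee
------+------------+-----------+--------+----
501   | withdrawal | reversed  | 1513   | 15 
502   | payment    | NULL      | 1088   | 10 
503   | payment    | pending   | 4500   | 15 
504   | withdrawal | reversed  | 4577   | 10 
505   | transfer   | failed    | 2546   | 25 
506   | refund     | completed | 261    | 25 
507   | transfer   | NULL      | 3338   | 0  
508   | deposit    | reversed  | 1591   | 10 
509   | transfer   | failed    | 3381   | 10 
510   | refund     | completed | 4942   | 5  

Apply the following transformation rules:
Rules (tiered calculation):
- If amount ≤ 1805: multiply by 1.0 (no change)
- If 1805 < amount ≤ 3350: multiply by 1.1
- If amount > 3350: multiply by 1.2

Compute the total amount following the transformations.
31805.4

Step 1: Tier 1 (amount ≤ 1805): 4 records, sum = 4453 × 1.0 = 4453.0
Step 2: Tier 2 (1805 < amount ≤ 3350): 2 records, sum = 5884 × 1.1 = 6472.4
Step 3: Tier 3 (amount > 3350): 4 records, sum = 17400 × 1.2 = 20880.0
Step 4: Final sum = 4453.0 + 6472.4 + 20880.0 = 31805.4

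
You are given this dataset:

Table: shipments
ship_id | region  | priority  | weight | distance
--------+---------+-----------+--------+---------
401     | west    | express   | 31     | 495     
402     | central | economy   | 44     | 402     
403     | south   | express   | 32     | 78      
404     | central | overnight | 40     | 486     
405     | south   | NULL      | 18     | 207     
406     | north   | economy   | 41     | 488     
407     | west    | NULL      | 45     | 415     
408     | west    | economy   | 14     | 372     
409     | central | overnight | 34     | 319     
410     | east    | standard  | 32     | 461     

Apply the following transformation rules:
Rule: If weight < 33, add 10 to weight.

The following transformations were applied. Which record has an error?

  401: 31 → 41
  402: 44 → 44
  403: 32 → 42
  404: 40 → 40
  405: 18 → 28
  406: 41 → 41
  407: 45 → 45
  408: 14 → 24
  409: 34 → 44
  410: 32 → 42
Record 409 has an error. The correct transformed value should be 34, not 44.

Step 1: Check each record against the rule
Step 2: Record 409 has weight = 34
Step 3: Since 34 >= 33, the bonus should not have been applied
Step 4: Correct value = 34, but claimed value = 44
Conclusion: Record 409 has the error.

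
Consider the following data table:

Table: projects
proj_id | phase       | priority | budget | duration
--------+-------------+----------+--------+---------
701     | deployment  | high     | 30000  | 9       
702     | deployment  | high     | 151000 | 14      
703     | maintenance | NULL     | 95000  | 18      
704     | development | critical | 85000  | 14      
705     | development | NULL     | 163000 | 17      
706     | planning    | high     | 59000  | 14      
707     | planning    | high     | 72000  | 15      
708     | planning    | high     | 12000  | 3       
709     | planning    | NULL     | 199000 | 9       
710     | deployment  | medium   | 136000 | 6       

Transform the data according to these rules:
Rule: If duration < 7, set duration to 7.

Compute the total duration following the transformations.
124

Step 1: 2 records have duration < 7
Step 2: These records originally summed to 9
Step 3: After setting to minimum: 2 × 7 = 14
Step 4: Unaffected records sum: 110
Step 5: Final sum = 14 + 110 = 124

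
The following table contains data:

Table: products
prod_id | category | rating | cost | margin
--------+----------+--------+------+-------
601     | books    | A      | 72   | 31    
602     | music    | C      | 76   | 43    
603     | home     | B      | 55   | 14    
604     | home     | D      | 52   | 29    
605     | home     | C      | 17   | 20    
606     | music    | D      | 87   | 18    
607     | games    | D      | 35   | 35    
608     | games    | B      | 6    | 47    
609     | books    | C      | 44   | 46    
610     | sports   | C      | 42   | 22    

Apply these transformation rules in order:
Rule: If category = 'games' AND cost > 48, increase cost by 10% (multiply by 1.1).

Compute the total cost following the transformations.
486

Step 1: Find records where category = 'games' AND cost > 48
Step 2: 0 records match, summing to 0
Step 3: After multiplier: 0 × 1.1 = 0.0
Step 4: Unaffected records sum: 486
Step 5: Final sum = 0.0 + 486 = 486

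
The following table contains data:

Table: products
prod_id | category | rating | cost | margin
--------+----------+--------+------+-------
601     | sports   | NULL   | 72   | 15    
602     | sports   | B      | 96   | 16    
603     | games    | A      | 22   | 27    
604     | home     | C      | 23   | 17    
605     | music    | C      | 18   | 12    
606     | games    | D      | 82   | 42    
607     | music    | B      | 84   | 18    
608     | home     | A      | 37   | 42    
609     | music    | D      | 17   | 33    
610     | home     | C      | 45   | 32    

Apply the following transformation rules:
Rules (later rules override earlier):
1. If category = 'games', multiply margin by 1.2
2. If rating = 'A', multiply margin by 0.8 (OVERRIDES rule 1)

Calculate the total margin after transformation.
248.6

Step 1: Rule 2 takes priority for records with rating = 'A'
  - 2 records: 69 × 0.8 = 55.2
Step 2: Rule 1 applies to remaining records with category = 'games'
  - 1 records: 42 × 1.2 = 50.4
Step 3: Other records unchanged: 143
Step 4: Final sum = 55.2 + 50.4 + 143 = 248.6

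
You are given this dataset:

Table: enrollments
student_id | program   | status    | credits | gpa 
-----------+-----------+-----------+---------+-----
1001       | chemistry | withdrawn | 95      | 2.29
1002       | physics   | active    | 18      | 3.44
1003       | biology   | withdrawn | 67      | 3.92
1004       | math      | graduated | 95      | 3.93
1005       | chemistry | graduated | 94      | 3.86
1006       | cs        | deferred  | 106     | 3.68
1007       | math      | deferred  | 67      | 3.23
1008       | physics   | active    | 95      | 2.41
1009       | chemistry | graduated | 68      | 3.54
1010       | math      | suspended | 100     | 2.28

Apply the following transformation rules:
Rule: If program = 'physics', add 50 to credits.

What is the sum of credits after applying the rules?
905

Step 1: Count records where program = 'physics': 2
Step 2: Total bonus added: 2 × 50 = 100
Step 3: Original sum of credits: 805
Step 4: Final sum = 805 + 100 = 905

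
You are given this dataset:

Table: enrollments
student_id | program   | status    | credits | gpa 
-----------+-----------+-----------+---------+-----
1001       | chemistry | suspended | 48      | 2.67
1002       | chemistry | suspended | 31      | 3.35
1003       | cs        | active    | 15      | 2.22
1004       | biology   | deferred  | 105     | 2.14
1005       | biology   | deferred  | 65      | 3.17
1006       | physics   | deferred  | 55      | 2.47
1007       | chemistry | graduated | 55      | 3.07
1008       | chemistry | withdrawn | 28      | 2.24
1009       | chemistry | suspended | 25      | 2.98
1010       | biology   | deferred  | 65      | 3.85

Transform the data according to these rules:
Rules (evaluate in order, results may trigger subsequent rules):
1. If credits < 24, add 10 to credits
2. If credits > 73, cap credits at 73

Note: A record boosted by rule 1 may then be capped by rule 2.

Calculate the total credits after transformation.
470

Step 1: Apply rule 1 to records with credits < 24
  - 1 records get bonus of 10
  - Of these, 0 records then exceed 73 and get capped
Step 2: Apply rule 2 to records with credits > 73
  - 1 records (original) are capped
Step 3: Calculate final sum = 470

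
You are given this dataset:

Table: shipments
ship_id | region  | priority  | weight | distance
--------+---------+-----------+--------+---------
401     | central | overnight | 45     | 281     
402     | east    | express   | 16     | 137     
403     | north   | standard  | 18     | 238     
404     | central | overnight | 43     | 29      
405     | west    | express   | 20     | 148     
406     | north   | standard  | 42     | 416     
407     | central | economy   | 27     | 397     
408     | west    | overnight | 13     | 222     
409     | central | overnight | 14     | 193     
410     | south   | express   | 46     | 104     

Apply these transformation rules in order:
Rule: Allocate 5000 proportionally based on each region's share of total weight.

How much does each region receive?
central: 2271.13, east: 281.69, north: 1056.34, south: 809.86, west: 580.99

Step 1: Calculate total weight = 284
Step 2: Calculate each region's proportion:
  central: 129/284 = 45.42% → 2271.13
  east: 16/284 = 5.63% → 281.69
  north: 60/284 = 21.13% → 1056.34
  south: 46/284 = 16.20% → 809.86
  west: 33/284 = 11.62% → 580.99
Step 3: Verify: sum of allocations ≈ 5000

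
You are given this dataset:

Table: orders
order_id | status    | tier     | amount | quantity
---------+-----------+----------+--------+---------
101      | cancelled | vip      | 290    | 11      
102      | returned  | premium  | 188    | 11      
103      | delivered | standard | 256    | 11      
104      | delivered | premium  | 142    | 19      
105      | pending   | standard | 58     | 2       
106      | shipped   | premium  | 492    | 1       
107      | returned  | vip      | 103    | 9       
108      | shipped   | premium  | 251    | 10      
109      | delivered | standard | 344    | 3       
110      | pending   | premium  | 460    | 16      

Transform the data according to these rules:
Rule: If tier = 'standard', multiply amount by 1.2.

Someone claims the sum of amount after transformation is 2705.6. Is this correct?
No, the correct result is 2715.6.

Step 1: Calculate the correct sum after transformation
Step 2: Apply multiplier 1.2 to records where tier = 'standard'
Step 3: Correct result = 2715.6
Step 4: Claimed result = 2705.6
Step 5: 2715.6 ≠ 2705.6
Conclusion: The claimed result is incorrect. The correct answer is 2715.6.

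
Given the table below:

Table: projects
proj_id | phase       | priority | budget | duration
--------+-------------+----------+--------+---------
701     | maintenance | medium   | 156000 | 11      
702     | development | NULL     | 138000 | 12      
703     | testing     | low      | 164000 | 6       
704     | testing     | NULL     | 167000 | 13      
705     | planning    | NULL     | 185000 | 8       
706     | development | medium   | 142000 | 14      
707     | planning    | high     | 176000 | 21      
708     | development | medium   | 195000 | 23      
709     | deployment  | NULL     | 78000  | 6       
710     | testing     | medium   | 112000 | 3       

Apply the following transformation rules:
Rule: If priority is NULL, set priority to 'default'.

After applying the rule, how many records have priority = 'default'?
4

Step 1: Count records where priority IS NULL
Step 2: Found 4 records with NULL priority
Step 3: These records will have priority set to 'default'
Step 4: Records already having priority = 'default': 0
Step 5: Answer: 4 + 0 = 4 records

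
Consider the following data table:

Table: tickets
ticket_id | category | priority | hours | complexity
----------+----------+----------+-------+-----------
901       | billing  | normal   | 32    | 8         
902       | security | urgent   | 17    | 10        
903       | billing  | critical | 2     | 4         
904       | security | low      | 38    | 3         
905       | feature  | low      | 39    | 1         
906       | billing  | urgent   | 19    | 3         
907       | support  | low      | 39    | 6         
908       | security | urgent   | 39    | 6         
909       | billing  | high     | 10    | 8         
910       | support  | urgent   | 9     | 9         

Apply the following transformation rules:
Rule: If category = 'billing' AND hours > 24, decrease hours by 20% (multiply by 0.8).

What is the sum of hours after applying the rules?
237.6

Step 1: Find records where category = 'billing' AND hours > 24
Step 2: 1 records match, summing to 32
Step 3: After multiplier: 32 × 0.8 = 25.6
Step 4: Unaffected records sum: 212
Step 5: Final sum = 25.6 + 212 = 237.6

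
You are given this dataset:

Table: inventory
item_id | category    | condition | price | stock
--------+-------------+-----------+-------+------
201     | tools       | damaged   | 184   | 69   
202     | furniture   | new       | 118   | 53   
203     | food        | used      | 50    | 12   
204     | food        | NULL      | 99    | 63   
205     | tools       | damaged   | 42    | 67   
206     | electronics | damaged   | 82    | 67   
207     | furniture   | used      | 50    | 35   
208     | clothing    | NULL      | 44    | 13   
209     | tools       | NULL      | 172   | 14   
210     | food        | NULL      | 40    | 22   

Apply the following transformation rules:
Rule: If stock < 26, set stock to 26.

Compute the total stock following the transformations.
458

Step 1: 4 records have stock < 26
Step 2: These records originally summed to 61
Step 3: After setting to minimum: 4 × 26 = 104
Step 4: Unaffected records sum: 354
Step 5: Final sum = 104 + 354 = 458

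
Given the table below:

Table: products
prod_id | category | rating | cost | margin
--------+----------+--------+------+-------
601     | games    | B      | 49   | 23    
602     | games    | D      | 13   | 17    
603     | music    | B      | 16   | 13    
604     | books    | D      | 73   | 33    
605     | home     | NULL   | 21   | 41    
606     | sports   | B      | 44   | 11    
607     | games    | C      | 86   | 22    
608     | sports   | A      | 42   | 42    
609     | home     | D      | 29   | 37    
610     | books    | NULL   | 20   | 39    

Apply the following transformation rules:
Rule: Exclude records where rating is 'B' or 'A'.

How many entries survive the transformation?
6

Step 1: Count records to exclude
  - 3 (B) + 1 (A) = 4 records
Step 2: Total records: 10
Step 3: Remaining = 10 - 4 = 6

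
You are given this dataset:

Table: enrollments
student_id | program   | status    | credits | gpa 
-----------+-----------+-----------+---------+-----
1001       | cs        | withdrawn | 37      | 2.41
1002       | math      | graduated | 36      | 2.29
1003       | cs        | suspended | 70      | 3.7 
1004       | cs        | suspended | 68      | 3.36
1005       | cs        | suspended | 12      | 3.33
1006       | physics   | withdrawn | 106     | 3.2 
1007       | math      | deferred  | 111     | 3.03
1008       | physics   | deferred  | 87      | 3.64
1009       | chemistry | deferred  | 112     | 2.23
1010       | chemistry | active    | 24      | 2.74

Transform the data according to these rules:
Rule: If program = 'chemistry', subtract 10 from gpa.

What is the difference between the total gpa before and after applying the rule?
20.0

Step 1: Original sum of gpa = 29.93
Step 2: 2 records have program = 'chemistry'
Step 3: Each affected record changes by -10
Step 4: Total change = 2 × -10 = -20
Step 5: New sum = 29.93 + -20 = 9.93
Step 6: Difference = |9.93 - 29.93| = 20.0
        (Sum decreased by 20.0)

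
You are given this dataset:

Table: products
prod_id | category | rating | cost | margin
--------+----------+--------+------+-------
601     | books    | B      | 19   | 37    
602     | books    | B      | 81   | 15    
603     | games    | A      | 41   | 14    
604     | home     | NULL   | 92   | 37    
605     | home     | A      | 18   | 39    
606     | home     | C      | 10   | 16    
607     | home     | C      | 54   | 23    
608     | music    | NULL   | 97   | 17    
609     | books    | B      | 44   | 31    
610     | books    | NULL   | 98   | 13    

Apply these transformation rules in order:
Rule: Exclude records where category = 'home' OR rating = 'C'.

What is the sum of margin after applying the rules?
127

Step 1: Find records where category = 'home' OR rating = 'C'
Step 2: 4 records match, summing to 115
Step 3: Original sum: 242
Step 4: Remaining sum = 242 - 115 = 127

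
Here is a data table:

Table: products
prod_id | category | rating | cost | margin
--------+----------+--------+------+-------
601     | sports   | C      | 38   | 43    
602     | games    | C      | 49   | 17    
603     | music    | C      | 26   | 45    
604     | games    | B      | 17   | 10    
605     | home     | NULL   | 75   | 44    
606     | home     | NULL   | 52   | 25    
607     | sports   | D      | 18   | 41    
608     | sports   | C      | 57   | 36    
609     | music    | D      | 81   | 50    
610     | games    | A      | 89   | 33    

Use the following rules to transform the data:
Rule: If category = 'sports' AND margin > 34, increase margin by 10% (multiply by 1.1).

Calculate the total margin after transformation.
356.0

Step 1: Find records where category = 'sports' AND margin > 34
Step 2: 3 records match, summing to 120
Step 3: After multiplier: 120 × 1.1 = 132.0
Step 4: Unaffected records sum: 224
Step 5: Final sum = 132.0 + 224 = 356.0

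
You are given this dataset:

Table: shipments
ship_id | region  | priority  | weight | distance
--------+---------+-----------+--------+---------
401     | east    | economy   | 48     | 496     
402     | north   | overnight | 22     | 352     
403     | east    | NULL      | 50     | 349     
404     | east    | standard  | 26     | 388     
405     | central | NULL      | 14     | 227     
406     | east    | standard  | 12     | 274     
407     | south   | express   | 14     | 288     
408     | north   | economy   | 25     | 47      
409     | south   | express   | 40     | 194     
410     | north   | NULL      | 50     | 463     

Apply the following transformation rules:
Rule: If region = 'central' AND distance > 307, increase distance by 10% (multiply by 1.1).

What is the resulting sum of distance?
3078

Step 1: Find records where region = 'central' AND distance > 307
Step 2: 0 records match, summing to 0
Step 3: After multiplier: 0 × 1.1 = 0.0
Step 4: Unaffected records sum: 3078
Step 5: Final sum = 0.0 + 3078 = 3078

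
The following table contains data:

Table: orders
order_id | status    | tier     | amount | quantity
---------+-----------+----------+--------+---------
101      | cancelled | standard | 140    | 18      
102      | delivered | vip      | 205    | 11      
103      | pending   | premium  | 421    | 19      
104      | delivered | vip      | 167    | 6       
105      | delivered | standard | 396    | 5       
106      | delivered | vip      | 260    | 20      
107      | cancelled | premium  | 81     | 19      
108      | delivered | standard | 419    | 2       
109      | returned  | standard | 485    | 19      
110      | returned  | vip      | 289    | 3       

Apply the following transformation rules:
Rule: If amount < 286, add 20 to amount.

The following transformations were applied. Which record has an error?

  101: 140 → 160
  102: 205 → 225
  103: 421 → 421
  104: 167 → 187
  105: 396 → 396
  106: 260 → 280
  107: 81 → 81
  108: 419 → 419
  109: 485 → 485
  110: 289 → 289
Record 107 has an error. The correct transformed value should be 101, not 81.

Step 1: Check each record against the rule
Step 2: Record 107 has amount = 81
Step 3: Since 81 < 286, the bonus should have been applied
Step 4: Correct value = 101, but claimed value = 81
Conclusion: Record 107 has the error.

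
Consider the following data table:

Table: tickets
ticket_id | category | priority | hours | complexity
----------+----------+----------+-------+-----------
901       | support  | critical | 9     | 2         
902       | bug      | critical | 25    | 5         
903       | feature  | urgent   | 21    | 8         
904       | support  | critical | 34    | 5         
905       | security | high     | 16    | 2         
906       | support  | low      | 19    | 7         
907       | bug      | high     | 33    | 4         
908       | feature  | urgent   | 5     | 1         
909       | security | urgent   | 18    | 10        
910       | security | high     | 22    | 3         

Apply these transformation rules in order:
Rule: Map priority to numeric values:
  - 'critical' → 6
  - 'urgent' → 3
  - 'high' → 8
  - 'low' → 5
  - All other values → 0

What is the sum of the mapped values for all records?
56

Step 1: Apply mapping to each record
Step 2: Count by status:
  'critical': 3 records × 6 = 18
  'urgent': 3 records × 3 = 9
  'high': 3 records × 8 = 24
  'low': 1 records × 5 = 5
Step 3: Sum all mapped values = 56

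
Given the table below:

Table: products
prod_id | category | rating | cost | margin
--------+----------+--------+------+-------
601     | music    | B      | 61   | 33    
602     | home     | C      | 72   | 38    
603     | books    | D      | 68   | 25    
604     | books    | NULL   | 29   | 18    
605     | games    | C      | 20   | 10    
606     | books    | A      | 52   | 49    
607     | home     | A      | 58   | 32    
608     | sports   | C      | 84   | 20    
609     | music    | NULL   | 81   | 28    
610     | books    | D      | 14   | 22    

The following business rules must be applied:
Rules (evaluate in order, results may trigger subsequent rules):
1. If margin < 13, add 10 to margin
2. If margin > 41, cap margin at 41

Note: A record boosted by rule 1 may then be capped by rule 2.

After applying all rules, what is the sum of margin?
277

Step 1: Apply rule 1 to records with margin < 13
  - 1 records get bonus of 10
  - Of these, 0 records then exceed 41 and get capped
Step 2: Apply rule 2 to records with margin > 41
  - 1 records (original) are capped
Step 3: Calculate final sum = 277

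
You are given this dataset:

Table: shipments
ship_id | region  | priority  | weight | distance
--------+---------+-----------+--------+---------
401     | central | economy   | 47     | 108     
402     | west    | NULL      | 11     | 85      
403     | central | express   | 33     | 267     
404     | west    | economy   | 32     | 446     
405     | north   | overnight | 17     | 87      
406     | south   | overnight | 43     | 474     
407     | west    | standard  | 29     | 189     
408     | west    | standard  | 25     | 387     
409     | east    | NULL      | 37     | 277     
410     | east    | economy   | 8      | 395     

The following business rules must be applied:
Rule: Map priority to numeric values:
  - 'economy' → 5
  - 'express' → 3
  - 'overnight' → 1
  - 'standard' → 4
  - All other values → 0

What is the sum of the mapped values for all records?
28

Step 1: Apply mapping to each record
Step 2: Count by status:
  'economy': 3 records × 5 = 15
  'express': 1 records × 3 = 3
  'overnight': 2 records × 1 = 2
  'standard': 2 records × 4 = 8
Step 3: Sum all mapped values = 28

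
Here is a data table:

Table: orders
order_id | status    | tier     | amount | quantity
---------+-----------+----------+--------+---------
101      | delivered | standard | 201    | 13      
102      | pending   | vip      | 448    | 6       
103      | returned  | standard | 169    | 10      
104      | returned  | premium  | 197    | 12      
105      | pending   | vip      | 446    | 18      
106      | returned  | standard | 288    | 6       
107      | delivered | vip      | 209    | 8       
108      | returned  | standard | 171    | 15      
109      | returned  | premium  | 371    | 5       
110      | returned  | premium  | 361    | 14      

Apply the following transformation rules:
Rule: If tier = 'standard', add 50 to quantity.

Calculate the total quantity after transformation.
307

Step 1: Count records where tier = 'standard': 4
Step 2: Total bonus added: 4 × 50 = 200
Step 3: Original sum of quantity: 107
Step 4: Final sum = 107 + 200 = 307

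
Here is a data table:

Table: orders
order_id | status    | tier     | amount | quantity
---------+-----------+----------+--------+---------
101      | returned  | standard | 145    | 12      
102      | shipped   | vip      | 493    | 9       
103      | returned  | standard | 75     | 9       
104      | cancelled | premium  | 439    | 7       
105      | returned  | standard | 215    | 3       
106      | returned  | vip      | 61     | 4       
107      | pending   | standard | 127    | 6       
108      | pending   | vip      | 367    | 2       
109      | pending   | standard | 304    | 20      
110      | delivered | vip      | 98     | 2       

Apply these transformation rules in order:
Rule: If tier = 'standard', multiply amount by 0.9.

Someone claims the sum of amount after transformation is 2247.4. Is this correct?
No, the correct result is 2237.4.

Step 1: Calculate the correct sum after transformation
Step 2: Apply multiplier 0.9 to records where tier = 'standard'
Step 3: Correct result = 2237.4
Step 4: Claimed result = 2247.4
Step 5: 2237.4 ≠ 2247.4
Conclusion: The claimed result is incorrect. The correct answer is 2237.4.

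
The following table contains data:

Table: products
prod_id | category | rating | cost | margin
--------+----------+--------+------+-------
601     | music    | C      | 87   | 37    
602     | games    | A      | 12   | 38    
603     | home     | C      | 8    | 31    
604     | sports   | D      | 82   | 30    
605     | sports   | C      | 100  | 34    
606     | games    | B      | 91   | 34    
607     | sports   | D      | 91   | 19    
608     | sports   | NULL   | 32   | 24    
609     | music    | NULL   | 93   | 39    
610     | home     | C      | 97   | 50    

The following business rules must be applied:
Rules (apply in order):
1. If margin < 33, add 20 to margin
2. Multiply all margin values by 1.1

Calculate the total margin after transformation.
457.6

Step 1: Apply Rule 1 - Add 20 to records with margin < 33
  - 4 records affected: 104 + (4 × 20) = 184
  - Unaffected records: 232
  - Sum after Rule 1: 416
Step 2: Apply Rule 2 - Multiply all by 1.1
  - 416 × 1.1 = 457.6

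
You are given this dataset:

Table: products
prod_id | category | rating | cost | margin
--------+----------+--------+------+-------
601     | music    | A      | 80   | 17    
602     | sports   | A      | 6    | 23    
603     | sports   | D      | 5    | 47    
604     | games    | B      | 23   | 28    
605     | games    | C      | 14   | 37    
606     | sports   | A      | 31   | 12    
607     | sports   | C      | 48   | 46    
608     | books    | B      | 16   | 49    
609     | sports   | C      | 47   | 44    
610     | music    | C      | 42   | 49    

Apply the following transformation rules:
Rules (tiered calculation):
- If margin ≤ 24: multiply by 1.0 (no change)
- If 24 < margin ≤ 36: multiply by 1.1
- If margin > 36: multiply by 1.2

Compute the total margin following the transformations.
409.2

Step 1: Tier 1 (margin ≤ 24): 3 records, sum = 52 × 1.0 = 52.0
Step 2: Tier 2 (24 < margin ≤ 36): 1 records, sum = 28 × 1.1 = 30.8
Step 3: Tier 3 (margin > 36): 6 records, sum = 272 × 1.2 = 326.4
Step 4: Final sum = 52.0 + 30.8 + 326.4 = 409.2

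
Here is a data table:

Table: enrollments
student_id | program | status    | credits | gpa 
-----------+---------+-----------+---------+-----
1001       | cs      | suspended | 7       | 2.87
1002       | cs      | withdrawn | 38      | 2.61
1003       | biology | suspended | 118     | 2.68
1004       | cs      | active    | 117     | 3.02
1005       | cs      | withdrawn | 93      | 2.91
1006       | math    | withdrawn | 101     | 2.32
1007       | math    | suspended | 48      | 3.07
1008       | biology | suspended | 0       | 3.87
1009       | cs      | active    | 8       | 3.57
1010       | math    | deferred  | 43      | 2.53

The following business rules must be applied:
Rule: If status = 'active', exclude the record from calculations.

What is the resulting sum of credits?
448

Step 1: Identify records where status = 'active'
Step 2: The excluded records sum to 125
Step 3: Original total credits = 573
Step 4: Remaining total = 573 - 125 = 448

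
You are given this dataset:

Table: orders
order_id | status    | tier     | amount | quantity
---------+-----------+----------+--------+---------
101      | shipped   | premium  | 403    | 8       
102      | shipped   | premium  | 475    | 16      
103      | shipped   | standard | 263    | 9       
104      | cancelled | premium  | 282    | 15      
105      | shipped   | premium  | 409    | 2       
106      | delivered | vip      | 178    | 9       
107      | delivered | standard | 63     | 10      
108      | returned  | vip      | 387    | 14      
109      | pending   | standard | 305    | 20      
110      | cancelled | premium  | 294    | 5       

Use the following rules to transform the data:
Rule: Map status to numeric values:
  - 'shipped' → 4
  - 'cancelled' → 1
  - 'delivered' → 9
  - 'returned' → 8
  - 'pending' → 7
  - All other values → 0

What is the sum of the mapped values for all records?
51

Step 1: Apply mapping to each record
Step 2: Count by status:
  'shipped': 4 records × 4 = 16
  'cancelled': 2 records × 1 = 2
  'delivered': 2 records × 9 = 18
  'returned': 1 records × 8 = 8
  'pending': 1 records × 7 = 7
Step 3: Sum all mapped values = 51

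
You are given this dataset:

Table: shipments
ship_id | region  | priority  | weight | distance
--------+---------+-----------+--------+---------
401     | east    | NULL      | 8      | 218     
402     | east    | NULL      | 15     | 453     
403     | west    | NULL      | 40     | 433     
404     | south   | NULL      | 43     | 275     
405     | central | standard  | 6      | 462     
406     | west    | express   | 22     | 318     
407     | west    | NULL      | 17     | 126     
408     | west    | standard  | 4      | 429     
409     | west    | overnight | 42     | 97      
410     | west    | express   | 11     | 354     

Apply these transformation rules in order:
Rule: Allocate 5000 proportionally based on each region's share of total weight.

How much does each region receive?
central: 144.23, east: 552.88, south: 1033.65, west: 3269.23

Step 1: Calculate total weight = 208
Step 2: Calculate each region's proportion:
  central: 6/208 = 2.88% → 144.23
  east: 23/208 = 11.06% → 552.88
  south: 43/208 = 20.67% → 1033.65
  west: 136/208 = 65.38% → 3269.23
Step 3: Verify: sum of allocations ≈ 5000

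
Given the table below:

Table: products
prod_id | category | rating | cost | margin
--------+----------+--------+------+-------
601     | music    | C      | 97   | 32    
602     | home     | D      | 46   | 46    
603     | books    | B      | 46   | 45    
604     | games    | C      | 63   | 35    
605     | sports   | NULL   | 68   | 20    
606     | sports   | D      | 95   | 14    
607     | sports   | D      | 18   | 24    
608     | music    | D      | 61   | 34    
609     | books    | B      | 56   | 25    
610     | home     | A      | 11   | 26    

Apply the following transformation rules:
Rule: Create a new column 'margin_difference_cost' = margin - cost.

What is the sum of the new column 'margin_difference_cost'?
-260

Step 1: For each record, compute margin - cost
Example calculations:
  32 - 97 = -65
  46 - 46 = 0
  45 - 46 = -1
  ...
Step 2: Sum all derived values
Step 3: Total = -260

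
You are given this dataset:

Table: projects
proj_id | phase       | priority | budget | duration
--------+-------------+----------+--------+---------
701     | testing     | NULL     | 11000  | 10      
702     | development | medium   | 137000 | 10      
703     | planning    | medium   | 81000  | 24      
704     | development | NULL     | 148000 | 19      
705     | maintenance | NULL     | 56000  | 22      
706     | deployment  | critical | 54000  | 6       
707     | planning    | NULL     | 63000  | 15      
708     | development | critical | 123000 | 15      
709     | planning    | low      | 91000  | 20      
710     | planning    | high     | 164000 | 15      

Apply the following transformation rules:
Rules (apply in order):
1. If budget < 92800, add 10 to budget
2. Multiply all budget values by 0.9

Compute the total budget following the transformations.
835254.0

Step 1: Apply Rule 1 - Add 10 to records with budget < 92800
  - 6 records affected: 356000 + (6 × 10) = 356060
  - Unaffected records: 572000
  - Sum after Rule 1: 928060
Step 2: Apply Rule 2 - Multiply all by 0.9
  - 928060 × 0.9 = 835254.0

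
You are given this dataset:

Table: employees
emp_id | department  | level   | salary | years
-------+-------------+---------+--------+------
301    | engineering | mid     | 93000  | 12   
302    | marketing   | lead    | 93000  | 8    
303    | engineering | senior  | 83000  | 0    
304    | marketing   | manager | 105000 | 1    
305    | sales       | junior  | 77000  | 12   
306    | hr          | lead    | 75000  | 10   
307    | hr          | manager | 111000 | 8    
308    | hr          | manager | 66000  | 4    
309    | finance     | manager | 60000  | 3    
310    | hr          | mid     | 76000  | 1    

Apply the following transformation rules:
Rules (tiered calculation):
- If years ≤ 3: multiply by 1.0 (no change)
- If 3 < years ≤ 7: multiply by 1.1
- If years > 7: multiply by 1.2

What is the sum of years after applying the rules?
69.4

Step 1: Tier 1 (years ≤ 3): 4 records, sum = 5 × 1.0 = 5.0
Step 2: Tier 2 (3 < years ≤ 7): 1 records, sum = 4 × 1.1 = 4.4
Step 3: Tier 3 (years > 7): 5 records, sum = 50 × 1.2 = 60.0
Step 4: Final sum = 5.0 + 4.4 + 60.0 = 69.4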